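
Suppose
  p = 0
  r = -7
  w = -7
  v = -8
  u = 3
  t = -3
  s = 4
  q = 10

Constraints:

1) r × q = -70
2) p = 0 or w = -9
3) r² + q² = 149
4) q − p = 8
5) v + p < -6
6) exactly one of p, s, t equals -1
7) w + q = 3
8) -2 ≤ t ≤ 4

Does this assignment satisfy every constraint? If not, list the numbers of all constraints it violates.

1) r × q = -7 × 10 = -70 — holds.
2) p = 0 = 0 (first disjunct) — holds.
3) r² + q² = (-7)² + 10² = 49 + 100 = 149 — holds.
4) q − p = 10 − 0 = 10, not 8 — does not hold.
5) v + p = -8 + 0 = -8; -8 < -6 — holds.
6) p=0, s=4, t=-3; 0 of them equal -1, not exactly one — does not hold.
7) w + q = -7 + 10 = 3 — holds.
8) t = -3 is outside [-2, 4] — does not hold.

Constraints 4, 6, and 8 are violated.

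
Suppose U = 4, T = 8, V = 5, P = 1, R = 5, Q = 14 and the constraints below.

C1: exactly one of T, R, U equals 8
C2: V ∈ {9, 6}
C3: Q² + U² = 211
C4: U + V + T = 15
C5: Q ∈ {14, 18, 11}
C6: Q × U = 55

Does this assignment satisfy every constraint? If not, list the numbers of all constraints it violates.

C1: T=8, R=5, U=4; 1 of them equals 8  OK
C2: V = 5 is not in {9, 6}  FAIL
C3: Q² + U² = 14² + 4² = 196 + 16 = 212, not 211  FAIL
C4: U + V + T = 4 + 5 + 8 = 17, not 15  FAIL
C5: Q = 14 is in {14, 18, 11}  OK
C6: Q × U = 14 × 4 = 56, not 55  FAIL

Constraints 2, 3, 4, 6 are violated.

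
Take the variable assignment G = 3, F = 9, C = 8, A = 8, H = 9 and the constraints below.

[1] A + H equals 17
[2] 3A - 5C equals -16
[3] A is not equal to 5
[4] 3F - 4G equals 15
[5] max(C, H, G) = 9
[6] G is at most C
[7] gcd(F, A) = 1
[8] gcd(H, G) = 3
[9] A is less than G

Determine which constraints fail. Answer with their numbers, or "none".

The assignment fails constraint 9.

[1] A + H = 8 + 9 = 17  holds
[2] 3A - 5C = 3(8) - 5(8) = -16  holds
[3] A = 8, and 8 ≠ 5  holds
[4] 3F - 4G = 3(9) - 4(3) = 15  holds
[5] max(8, 9, 3) = 9  holds
[6] G = 3, C = 8; 3 ≤ 8  holds
[7] gcd(9, 8) = 1  holds
[8] gcd(9, 3) = 3  holds
[9] A = 8, G = 3; 8 ≥ 3 (want <)  fails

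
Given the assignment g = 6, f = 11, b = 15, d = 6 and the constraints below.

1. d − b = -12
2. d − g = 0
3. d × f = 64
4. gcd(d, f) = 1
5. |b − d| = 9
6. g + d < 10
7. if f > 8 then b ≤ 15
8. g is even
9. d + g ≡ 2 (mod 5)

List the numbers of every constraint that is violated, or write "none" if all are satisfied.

1. d − b = 6 − 15 = -9, not -12 — violated.
2. d − g = 6 − 6 = 0 — OK.
3. d × f = 6 × 11 = 66, not 64 — violated.
4. gcd(6, 11) = 1 — OK.
5. |15 − 6| = 9 — OK.
6. g + d = 6 + 6 = 12; 12 ≥ 10, bound 10 not met — violated.
7. f = 11 > 8, so we need b ≤ 15; b = 15 ≤ 15 — OK.
8. g = 6 is even — OK.
9. d + g = 12; 12 mod 5 = 2 — OK.

Constraints 1, 3, and 6 do not hold.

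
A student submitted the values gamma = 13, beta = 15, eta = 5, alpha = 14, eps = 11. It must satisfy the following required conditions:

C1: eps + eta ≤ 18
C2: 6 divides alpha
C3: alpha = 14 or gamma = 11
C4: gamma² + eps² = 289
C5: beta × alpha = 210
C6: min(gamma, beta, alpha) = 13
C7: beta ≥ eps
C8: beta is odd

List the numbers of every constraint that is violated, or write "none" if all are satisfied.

C1: eps + eta = 11 + 5 = 16; 16 ≤ 18 — holds.
C2: 14 = 6×2 + 2, so 6 does not divide 14 — fails.
C3: alpha = 14 = 14 (first disjunct) — holds.
C4: gamma² + eps² = 13² + 11² = 169 + 121 = 290, not 289 — fails.
C5: beta × alpha = 15 × 14 = 210 — holds.
C6: min(13, 15, 14) = 13 — holds.
C7: beta = 15, eps = 11; 15 ≥ 11 — holds.
C8: beta = 15 is odd — holds.

Constraints 2 and 4 are violated.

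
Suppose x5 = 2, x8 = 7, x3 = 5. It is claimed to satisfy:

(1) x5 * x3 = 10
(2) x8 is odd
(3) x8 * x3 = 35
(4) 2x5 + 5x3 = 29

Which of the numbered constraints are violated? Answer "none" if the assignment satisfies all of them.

(1) x5 * x3 = 2 * 5 = 10 — OK.
(2) x8 = 7 is odd — OK.
(3) x8 * x3 = 7 * 5 = 35 — OK.
(4) 2x5 + 5x3 = 2(2) + 5(5) = 29 — OK.

Yes — all constraints hold.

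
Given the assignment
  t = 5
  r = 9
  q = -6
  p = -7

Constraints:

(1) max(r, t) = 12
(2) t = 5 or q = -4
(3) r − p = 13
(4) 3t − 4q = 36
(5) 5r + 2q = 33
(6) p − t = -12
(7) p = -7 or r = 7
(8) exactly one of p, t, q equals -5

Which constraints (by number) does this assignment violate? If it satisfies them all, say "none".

(1) max(9, 5) = 9, not 12 — violated.
(2) t = 5 = 5 (first disjunct) — satisfied.
(3) r − p = 9 − (-7) = 16, not 13 — violated.
(4) 3t − 4q = 3(5) − 4(-6) = 39, not 36 — violated.
(5) 5r + 2q = 5(9) + 2(-6) = 33 — satisfied.
(6) p − t = -7 − 5 = -12 — satisfied.
(7) p = -7 = -7 (first disjunct) — satisfied.
(8) p=-7, t=5, q=-6; 0 of them equal -5, not exactly one — violated.

The assignment fails constraints 1, 3, 4, 8.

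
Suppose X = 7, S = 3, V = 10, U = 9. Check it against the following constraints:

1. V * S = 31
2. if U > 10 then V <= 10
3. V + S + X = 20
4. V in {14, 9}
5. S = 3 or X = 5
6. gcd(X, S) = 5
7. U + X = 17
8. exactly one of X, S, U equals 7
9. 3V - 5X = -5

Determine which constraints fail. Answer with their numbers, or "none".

Violated: 1, 4, 6, and 7.

1. V * S = 10 * 3 = 30, not 31  fails
2. U = 9, not > 10; antecedent false, conditional vacuously true  holds
3. V + S + X = 10 + 3 + 7 = 20  holds
4. V = 10 is not in {14, 9}  fails
5. S = 3 = 3 (first disjunct)  holds
6. gcd(7, 3) = 1, not 5  fails
7. U + X = 9 + 7 = 16, not 17  fails
8. X=7, S=3, U=9; 1 of them equals 7  holds
9. 3V - 5X = 3(10) - 5(7) = -5  holds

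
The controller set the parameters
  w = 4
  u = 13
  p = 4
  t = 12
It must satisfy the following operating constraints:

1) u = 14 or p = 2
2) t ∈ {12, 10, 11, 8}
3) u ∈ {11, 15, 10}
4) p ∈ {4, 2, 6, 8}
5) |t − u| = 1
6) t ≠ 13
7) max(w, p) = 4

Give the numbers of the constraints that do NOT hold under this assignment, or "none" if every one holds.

No — constraints 1 and 3 are not satisfied.

1) u = 13 ≠ 14 and p = 4 ≠ 2; both disjuncts false — violated.
2) t = 12 is in {12, 10, 11, 8} — satisfied.
3) u = 13 is not in {11, 15, 10} — violated.
4) p = 4 is in {4, 2, 6, 8} — satisfied.
5) |12 − 13| = 1 — satisfied.
6) t = 12, and 12 ≠ 13 — satisfied.
7) max(4, 4) = 4 — satisfied.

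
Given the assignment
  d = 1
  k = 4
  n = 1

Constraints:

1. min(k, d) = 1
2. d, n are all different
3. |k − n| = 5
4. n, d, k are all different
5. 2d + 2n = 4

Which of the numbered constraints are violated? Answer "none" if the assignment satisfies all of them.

1. min(4, 1) = 1 — OK.
2. d = n = 1, not all different — violated.
3. |4 − 1| = 3, not 5 — violated.
4. n = d = 1, not all different — violated.
5. 2d + 2n = 2(1) + 2(1) = 4 — OK.

No — constraints 2, 3, and 4 are not satisfied.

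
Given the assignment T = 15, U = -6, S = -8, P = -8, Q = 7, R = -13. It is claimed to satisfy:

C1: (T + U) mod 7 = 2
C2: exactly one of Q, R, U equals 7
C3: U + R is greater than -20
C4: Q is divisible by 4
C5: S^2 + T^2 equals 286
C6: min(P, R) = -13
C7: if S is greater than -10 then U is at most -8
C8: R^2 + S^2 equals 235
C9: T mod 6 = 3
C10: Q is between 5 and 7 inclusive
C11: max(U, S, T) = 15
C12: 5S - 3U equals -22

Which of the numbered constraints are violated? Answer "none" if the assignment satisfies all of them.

C1: T + U = 9; 9 mod 7 = 2 — satisfied.
C2: Q=7, R=-13, U=-6; 1 of them equals 7 — satisfied.
C3: U + R = -6 + (-13) = -19; -19 > -20 — satisfied.
C4: 7 = 4*1 + 3, so 4 does not divide 7 — violated.
C5: S^2 + T^2 = (-8)^2 + 15^2 = 64 + 225 = 289, not 286 — violated.
C6: min(-8, -13) = -13 — satisfied.
C7: S = -8 > -10, so we need U ≤ -8; but U = -6 > -8 — violated.
C8: R^2 + S^2 = (-13)^2 + (-8)^2 = 169 + 64 = 233, not 235 — violated.
C9: 15 mod 6 = 3 — satisfied.
C10: Q = 7 lies in [5, 7] — satisfied.
C11: max(-6, -8, 15) = 15 — satisfied.
C12: 5S - 3U = 5(-8) - 3(-6) = -22 — satisfied.

Constraints 4, 5, 7, and 8 do not hold.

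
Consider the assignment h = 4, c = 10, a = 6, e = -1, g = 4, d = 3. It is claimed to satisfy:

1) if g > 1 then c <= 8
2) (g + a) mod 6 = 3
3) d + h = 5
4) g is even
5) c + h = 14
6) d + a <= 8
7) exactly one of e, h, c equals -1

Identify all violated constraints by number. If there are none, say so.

The assignment fails constraints 1, 2, 3, 6.

1) g = 4 > 1, so we need c ≤ 8; but c = 10 > 8  FAIL
2) g + a = 10; 10 mod 6 = 4, not 3  FAIL
3) d + h = 3 + 4 = 7, not 5  FAIL
4) g = 4 is even  OK
5) c + h = 10 + 4 = 14  OK
6) d + a = 3 + 6 = 9; 9 > 8, bound 8 not met  FAIL
7) e=-1, h=4, c=10; 1 of them equals -1  OK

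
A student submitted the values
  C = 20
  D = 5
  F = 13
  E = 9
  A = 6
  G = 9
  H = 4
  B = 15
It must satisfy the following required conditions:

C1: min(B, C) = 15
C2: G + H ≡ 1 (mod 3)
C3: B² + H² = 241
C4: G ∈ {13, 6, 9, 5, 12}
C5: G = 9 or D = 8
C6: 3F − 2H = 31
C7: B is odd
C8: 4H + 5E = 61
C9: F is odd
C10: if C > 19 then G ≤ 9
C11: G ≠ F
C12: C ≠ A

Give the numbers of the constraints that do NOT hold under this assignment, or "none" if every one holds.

C1: min(15, 20) = 15  OK
C2: G + H = 13; 13 mod 3 = 1  OK
C3: B² + H² = 15² + 4² = 225 + 16 = 241  OK
C4: G = 9 is in {13, 6, 9, 5, 12}  OK
C5: G = 9 = 9 (first disjunct)  OK
C6: 3F − 2H = 3(13) − 2(4) = 31  OK
C7: B = 15 is odd  OK
C8: 4H + 5E = 4(4) + 5(9) = 61  OK
C9: F = 13 is odd  OK
C10: C = 20 > 19, so we need G ≤ 9; G = 9 ≤ 9  OK
C11: G = 9, F = 13; distinct  OK
C12: C = 20, A = 6; distinct  OK

The assignment satisfies every constraint.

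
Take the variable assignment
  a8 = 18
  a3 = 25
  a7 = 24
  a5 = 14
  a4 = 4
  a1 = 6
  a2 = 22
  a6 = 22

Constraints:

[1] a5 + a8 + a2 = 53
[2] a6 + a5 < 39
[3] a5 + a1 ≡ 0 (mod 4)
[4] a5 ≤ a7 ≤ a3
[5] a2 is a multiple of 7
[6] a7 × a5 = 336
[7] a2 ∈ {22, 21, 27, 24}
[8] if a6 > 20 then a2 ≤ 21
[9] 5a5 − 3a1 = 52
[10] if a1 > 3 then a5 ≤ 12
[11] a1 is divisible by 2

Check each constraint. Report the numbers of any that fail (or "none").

[1] a5 + a8 + a2 = 14 + 18 + 22 = 54, not 53  fails
[2] a6 + a5 = 22 + 14 = 36; 36 < 39  holds
[3] a5 + a1 = 20; 20 mod 4 = 0  holds
[4] values 14 ≤ 24 ≤ 25  holds
[5] 22 = 7×3 + 1, so 7 does not divide 22  fails
[6] a7 × a5 = 24 × 14 = 336  holds
[7] a2 = 22 is in {22, 21, 27, 24}  holds
[8] a6 = 22 > 20, so we need a2 ≤ 21; but a2 = 22 > 21  fails
[9] 5a5 − 3a1 = 5(14) − 3(6) = 52  holds
[10] a1 = 6 > 3, so we need a5 ≤ 12; but a5 = 14 > 12  fails
[11] 6 / 2 = 3, so 2 divides 6  holds

The assignment fails constraints 1, 5, 8, 10.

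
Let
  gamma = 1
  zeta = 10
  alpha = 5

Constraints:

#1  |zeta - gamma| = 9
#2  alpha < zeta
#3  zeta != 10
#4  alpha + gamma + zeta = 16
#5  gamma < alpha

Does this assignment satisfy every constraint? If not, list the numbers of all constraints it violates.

#1 |10 - 1| = 9  true
#2 alpha = 5, zeta = 10; 5 < 10  true
#3 zeta = 10, but 10 is required to differ  false
#4 alpha + gamma + zeta = 5 + 1 + 10 = 16  true
#5 gamma = 1, alpha = 5; 1 < 5  true

Constraint 3 is violated.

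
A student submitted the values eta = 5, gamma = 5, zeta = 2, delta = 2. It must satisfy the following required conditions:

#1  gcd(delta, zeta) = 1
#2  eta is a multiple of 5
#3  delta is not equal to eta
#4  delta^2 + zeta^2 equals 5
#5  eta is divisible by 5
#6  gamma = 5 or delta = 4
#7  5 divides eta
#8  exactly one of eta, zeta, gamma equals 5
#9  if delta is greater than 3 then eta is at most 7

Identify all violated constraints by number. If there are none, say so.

Constraints 1, 4, 8 are violated.

#1 gcd(2, 2) = 2, not 1  no
#2 5 / 5 = 1, so 5 divides 5  yes
#3 delta = 2, eta = 5; distinct  yes
#4 delta^2 + zeta^2 = 2^2 + 2^2 = 4 + 4 = 8, not 5  no
#5 5 / 5 = 1, so 5 divides 5  yes
#6 gamma = 5 = 5 (first disjunct)  yes
#7 5 / 5 = 1, so 5 divides 5  yes
#8 eta=5, zeta=2, gamma=5; 2 of them equal 5, not exactly one  no
#9 delta = 2, not > 3; antecedent false, conditional vacuously true  yes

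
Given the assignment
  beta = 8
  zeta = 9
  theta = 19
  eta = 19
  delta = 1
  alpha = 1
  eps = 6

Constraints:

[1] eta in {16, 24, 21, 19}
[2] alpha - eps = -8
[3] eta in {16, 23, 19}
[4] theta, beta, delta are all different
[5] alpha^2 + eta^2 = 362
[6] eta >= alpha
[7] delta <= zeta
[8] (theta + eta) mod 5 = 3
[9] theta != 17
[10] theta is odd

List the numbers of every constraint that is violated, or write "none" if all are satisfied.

[1] eta = 19 is in {16, 24, 21, 19} — satisfied.
[2] alpha - eps = 1 - 6 = -5, not -8 — violated.
[3] eta = 19 is in {16, 23, 19} — satisfied.
[4] values 19, 8, 1 are pairwise distinct — satisfied.
[5] alpha^2 + eta^2 = 1^2 + 19^2 = 1 + 361 = 362 — satisfied.
[6] eta = 19, alpha = 1; 19 ≥ 1 — satisfied.
[7] delta = 1, zeta = 9; 1 ≤ 9 — satisfied.
[8] theta + eta = 38; 38 mod 5 = 3 — satisfied.
[9] theta = 19, and 19 ≠ 17 — satisfied.
[10] theta = 19 is odd — satisfied.

Violated: 2.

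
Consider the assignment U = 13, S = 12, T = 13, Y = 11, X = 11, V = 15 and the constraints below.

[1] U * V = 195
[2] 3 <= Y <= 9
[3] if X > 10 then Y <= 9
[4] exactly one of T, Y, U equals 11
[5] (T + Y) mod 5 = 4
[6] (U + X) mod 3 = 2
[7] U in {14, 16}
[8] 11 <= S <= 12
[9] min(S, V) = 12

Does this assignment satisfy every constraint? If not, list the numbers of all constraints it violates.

Constraints 2, 3, 6, 7 do not hold.

[1] U * V = 13 * 15 = 195  ✔
[2] Y = 11 is outside [3, 9]  ✘
[3] X = 11 > 10, so we need Y ≤ 9; but Y = 11 > 9  ✘
[4] T=13, Y=11, U=13; 1 of them equals 11  ✔
[5] T + Y = 24; 24 mod 5 = 4  ✔
[6] U + X = 24; 24 mod 3 = 0, not 2  ✘
[7] U = 13 is not in {14, 16}  ✘
[8] S = 12 lies in [11, 12]  ✔
[9] min(12, 15) = 12  ✔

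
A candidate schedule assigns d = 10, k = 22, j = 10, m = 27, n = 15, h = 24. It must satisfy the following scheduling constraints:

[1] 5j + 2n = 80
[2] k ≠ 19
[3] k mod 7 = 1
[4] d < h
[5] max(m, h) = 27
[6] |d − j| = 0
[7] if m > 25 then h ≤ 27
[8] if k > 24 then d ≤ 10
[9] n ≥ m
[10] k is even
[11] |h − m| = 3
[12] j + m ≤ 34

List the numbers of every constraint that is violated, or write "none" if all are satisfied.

The assignment fails constraints 9, 12.

[1] 5j + 2n = 5(10) + 2(15) = 80 — OK.
[2] k = 22, and 22 ≠ 19 — OK.
[3] 22 mod 7 = 1 — OK.
[4] d = 10, h = 24; 10 < 24 — OK.
[5] max(27, 24) = 27 — OK.
[6] |10 − 10| = 0 — OK.
[7] m = 27 > 25, so we need h ≤ 27; h = 24 ≤ 27 — OK.
[8] k = 22, not > 24; antecedent false, conditional vacuously true — OK.
[9] n = 15, m = 27; 15 < 27 (want ≥) — violated.
[10] k = 22 is even — OK.
[11] |24 − 27| = 3 — OK.
[12] j + m = 10 + 27 = 37; 37 > 34, bound 34 not met — violated.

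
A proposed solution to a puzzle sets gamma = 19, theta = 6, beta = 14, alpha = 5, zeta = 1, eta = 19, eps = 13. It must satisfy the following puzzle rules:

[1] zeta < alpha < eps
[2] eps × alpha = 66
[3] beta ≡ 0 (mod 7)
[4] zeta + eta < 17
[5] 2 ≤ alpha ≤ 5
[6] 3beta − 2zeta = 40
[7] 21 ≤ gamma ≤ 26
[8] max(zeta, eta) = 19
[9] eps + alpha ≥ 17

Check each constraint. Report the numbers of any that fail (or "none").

[1] values 1 < 5 < 13  holds
[2] eps × alpha = 13 × 5 = 65, not 66  fails
[3] 14 mod 7 = 0  holds
[4] zeta + eta = 1 + 19 = 20; 20 ≥ 17, bound 17 not met  fails
[5] alpha = 5 lies in [2, 5]  holds
[6] 3beta − 2zeta = 3(14) − 2(1) = 40  holds
[7] gamma = 19 is outside [21, 26]  fails
[8] max(1, 19) = 19  holds
[9] eps + alpha = 13 + 5 = 18; 18 ≥ 17  holds

Constraints 2, 4, and 7 are violated.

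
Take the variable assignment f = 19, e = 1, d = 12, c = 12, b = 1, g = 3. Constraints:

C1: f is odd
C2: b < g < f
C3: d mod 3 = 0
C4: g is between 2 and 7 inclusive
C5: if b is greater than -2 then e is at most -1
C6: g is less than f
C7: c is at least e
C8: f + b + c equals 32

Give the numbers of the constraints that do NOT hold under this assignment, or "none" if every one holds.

C1: f = 19 is odd — holds.
C2: values 1 < 3 < 19 — holds.
C3: 12 mod 3 = 0 — holds.
C4: g = 3 lies in [2, 7] — holds.
C5: b = 1 > -2, so we need e ≤ -1; but e = 1 > -1 — fails.
C6: g = 3, f = 19; 3 < 19 — holds.
C7: c = 12, e = 1; 12 ≥ 1 — holds.
C8: f + b + c = 19 + 1 + 12 = 32 — holds.

The assignment fails constraint 5.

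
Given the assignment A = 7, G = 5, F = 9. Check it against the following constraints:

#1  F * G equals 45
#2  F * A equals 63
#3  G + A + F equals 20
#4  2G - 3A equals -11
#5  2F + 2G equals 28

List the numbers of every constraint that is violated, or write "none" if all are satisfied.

#1 F * G = 9 * 5 = 45  ✔
#2 F * A = 9 * 7 = 63  ✔
#3 G + A + F = 5 + 7 + 9 = 21, not 20  ✘
#4 2G - 3A = 2(5) - 3(7) = -11  ✔
#5 2F + 2G = 2(9) + 2(5) = 28  ✔

The assignment fails constraint 3.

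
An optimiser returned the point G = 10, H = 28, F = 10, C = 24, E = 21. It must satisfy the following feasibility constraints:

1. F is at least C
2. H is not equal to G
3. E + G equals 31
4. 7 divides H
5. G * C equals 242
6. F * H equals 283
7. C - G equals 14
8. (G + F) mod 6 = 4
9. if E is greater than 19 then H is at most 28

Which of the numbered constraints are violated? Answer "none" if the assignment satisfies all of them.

1. F = 10, C = 24; 10 < 24 (want ≥)  ✘
2. H = 28, G = 10; distinct  ✔
3. E + G = 21 + 10 = 31  ✔
4. 28 / 7 = 4, so 7 divides 28  ✔
5. G * C = 10 * 24 = 240, not 242  ✘
6. F * H = 10 * 28 = 280, not 283  ✘
7. C - G = 24 - 10 = 14  ✔
8. G + F = 20; 20 mod 6 = 2, not 4  ✘
9. E = 21 > 19, so we need H ≤ 28; H = 28 ≤ 28  ✔

No — constraints 1, 5, 6, 8 are not satisfied.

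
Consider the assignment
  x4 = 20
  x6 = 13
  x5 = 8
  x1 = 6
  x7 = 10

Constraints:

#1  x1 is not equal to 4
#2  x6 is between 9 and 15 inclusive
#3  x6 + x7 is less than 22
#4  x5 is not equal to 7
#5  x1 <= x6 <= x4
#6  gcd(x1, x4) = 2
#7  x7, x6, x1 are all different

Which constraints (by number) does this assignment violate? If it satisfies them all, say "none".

The assignment fails constraint 3.

#1 x1 = 6, and 6 ≠ 4 — holds.
#2 x6 = 13 lies in [9, 15] — holds.
#3 x6 + x7 = 13 + 10 = 23; 23 ≥ 22, bound 22 not met — fails.
#4 x5 = 8, and 8 ≠ 7 — holds.
#5 values 6 <= 13 <= 20 — holds.
#6 gcd(6, 20) = 2 — holds.
#7 values 10, 13, 6 are pairwise distinct — holds.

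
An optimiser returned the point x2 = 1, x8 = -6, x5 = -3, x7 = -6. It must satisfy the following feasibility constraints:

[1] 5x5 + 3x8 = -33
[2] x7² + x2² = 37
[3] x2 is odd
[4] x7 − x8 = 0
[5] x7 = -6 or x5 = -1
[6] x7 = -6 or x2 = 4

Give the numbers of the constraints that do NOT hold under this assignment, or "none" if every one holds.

The assignment satisfies every constraint.

[1] 5x5 + 3x8 = 5(-3) + 3(-6) = -33 — holds.
[2] x7² + x2² = (-6)² + 1² = 36 + 1 = 37 — holds.
[3] x2 = 1 is odd — holds.
[4] x7 − x8 = -6 − (-6) = 0 — holds.
[5] x7 = -6 = -6 (first disjunct) — holds.
[6] x7 = -6 = -6 (first disjunct) — holds.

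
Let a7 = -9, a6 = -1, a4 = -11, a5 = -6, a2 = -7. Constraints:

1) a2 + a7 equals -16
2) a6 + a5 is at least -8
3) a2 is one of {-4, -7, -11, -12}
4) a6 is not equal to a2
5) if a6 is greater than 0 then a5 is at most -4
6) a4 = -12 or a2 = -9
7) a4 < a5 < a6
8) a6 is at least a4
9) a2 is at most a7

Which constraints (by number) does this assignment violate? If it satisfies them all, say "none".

Constraints 6, 9 do not hold.

1) a2 + a7 = -7 + (-9) = -16 — holds.
2) a6 + a5 = -1 + (-6) = -7; -7 ≥ -8 — holds.
3) a2 = -7 is in {-4, -7, -11, -12} — holds.
4) a6 = -1, a2 = -7; distinct — holds.
5) a6 = -1, not > 0; antecedent false, conditional vacuously true — holds.
6) a4 = -11 ≠ -12 and a2 = -7 ≠ -9; both disjuncts false — fails.
7) values -11 < -6 < -1 — holds.
8) a6 = -1, a4 = -11; -1 ≥ -11 — holds.
9) a2 = -7, a7 = -9; -7 > -9 (want ≤) — fails.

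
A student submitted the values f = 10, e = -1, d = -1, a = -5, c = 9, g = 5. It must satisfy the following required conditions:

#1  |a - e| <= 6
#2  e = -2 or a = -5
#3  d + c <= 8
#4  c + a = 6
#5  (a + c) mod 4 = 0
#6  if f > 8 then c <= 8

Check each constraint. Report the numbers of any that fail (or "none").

No — constraints 4, 6 are not satisfied.

#1 |-5 - (-1)| = 4; 4 ≤ 6 — holds.
#2 e = -1 ≠ -2, but a = -5 = -5 (second disjunct) — holds.
#3 d + c = -1 + 9 = 8; 8 ≤ 8 — holds.
#4 c + a = 9 + (-5) = 4, not 6 — fails.
#5 a + c = 4; 4 mod 4 = 0 — holds.
#6 f = 10 > 8, so we need c ≤ 8; but c = 9 > 8 — fails.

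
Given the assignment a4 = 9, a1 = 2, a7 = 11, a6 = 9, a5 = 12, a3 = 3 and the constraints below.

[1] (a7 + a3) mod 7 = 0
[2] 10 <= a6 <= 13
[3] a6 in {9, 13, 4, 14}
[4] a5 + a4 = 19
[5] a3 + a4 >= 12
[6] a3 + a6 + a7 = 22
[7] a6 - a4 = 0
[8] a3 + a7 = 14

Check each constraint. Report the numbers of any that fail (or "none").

Constraints 2, 4, and 6 are violated.

[1] a7 + a3 = 14; 14 mod 7 = 0  yes
[2] a6 = 9 is outside [10, 13]  no
[3] a6 = 9 is in {9, 13, 4, 14}  yes
[4] a5 + a4 = 12 + 9 = 21, not 19  no
[5] a3 + a4 = 3 + 9 = 12; 12 ≥ 12  yes
[6] a3 + a6 + a7 = 3 + 9 + 11 = 23, not 22  no
[7] a6 - a4 = 9 - 9 = 0  yes
[8] a3 + a7 = 3 + 11 = 14  yes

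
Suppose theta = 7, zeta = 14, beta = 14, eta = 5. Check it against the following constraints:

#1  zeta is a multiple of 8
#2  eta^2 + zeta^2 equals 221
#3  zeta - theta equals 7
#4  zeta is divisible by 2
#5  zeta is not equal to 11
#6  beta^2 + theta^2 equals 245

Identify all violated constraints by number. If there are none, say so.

No — constraint 1 is not satisfied.

#1 14 = 8*1 + 6, so 8 does not divide 14  ✘
#2 eta^2 + zeta^2 = 5^2 + 14^2 = 25 + 196 = 221  ✔
#3 zeta - theta = 14 - 7 = 7  ✔
#4 14 / 2 = 7, so 2 divides 14  ✔
#5 zeta = 14, and 14 ≠ 11  ✔
#6 beta^2 + theta^2 = 14^2 + 7^2 = 196 + 49 = 245  ✔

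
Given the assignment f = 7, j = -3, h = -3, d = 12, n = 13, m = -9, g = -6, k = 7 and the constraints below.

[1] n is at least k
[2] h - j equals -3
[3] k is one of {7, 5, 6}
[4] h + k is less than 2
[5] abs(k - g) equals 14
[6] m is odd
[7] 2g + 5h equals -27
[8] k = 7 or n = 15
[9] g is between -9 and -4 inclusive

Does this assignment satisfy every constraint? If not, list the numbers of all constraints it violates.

[1] n = 13, k = 7; 13 ≥ 7  holds
[2] h - j = -3 - (-3) = 0, not -3  fails
[3] k = 7 is in {7, 5, 6}  holds
[4] h + k = -3 + 7 = 4; 4 ≥ 2, bound 2 not met  fails
[5] abs(7 - (-6)) = 13, not 14  fails
[6] m = -9 is odd  holds
[7] 2g + 5h = 2(-6) + 5(-3) = -27  holds
[8] k = 7 = 7 (first disjunct)  holds
[9] g = -6 lies in [-9, -4]  holds

Constraints 2, 4, and 5 are violated.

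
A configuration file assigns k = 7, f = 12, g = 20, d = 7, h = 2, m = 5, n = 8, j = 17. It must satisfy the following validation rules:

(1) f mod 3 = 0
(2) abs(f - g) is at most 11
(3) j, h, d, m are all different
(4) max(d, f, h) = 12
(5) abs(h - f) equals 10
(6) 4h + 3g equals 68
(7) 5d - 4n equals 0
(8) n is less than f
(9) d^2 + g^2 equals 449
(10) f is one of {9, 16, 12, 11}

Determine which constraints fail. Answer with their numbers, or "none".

(1) 12 mod 3 = 0 — holds.
(2) abs(12 - 20) = 8; 8 ≤ 11 — holds.
(3) values 17, 2, 7, 5 are pairwise distinct — holds.
(4) max(7, 12, 2) = 12 — holds.
(5) abs(2 - 12) = 10 — holds.
(6) 4h + 3g = 4(2) + 3(20) = 68 — holds.
(7) 5d - 4n = 5(7) - 4(8) = 3, not 0 — fails.
(8) n = 8, f = 12; 8 < 12 — holds.
(9) d^2 + g^2 = 7^2 + 20^2 = 49 + 400 = 449 — holds.
(10) f = 12 is in {9, 16, 12, 11} — holds.

No — constraint 7 is not satisfied.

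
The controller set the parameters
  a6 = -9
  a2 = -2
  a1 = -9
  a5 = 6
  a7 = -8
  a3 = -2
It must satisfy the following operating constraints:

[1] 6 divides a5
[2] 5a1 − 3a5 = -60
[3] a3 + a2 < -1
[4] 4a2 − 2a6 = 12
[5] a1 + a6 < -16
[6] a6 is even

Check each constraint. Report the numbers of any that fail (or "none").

Violated: 2, 4, 6.

[1] 6 / 6 = 1, so 6 divides 6  holds
[2] 5a1 − 3a5 = 5(-9) − 3(6) = -63, not -60  fails
[3] a3 + a2 = -2 + (-2) = -4; -4 < -1  holds
[4] 4a2 − 2a6 = 4(-2) − 2(-9) = 10, not 12  fails
[5] a1 + a6 = -9 + (-9) = -18; -18 < -16  holds
[6] a6 = -9 is odd  fails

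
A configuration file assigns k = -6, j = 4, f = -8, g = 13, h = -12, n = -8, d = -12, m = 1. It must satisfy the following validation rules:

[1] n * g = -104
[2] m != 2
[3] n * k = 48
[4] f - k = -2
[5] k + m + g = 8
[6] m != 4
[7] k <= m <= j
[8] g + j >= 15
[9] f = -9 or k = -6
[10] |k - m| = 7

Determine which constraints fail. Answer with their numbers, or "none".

[1] n * g = -8 * 13 = -104 — holds.
[2] m = 1, and 1 ≠ 2 — holds.
[3] n * k = -8 * (-6) = 48 — holds.
[4] f - k = -8 - (-6) = -2 — holds.
[5] k + m + g = -6 + 1 + 13 = 8 — holds.
[6] m = 1, and 1 ≠ 4 — holds.
[7] values -6 <= 1 <= 4 — holds.
[8] g + j = 13 + 4 = 17; 17 ≥ 15 — holds.
[9] f = -8 ≠ -9, but k = -6 = -6 (second disjunct) — holds.
[10] |-6 - 1| = 7 — holds.

None — every constraint holds.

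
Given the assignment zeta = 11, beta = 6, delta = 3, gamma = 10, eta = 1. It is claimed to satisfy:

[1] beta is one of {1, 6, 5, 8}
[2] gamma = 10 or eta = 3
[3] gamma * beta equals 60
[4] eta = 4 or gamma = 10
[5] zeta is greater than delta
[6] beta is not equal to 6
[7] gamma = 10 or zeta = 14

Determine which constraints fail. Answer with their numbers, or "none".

Constraint 6 does not hold.

[1] beta = 6 is in {1, 6, 5, 8} — OK.
[2] gamma = 10 = 10 (first disjunct) — OK.
[3] gamma * beta = 10 * 6 = 60 — OK.
[4] eta = 1 ≠ 4, but gamma = 10 = 10 (second disjunct) — OK.
[5] zeta = 11, delta = 3; 11 > 3 — OK.
[6] beta = 6, but 6 is required to differ — violated.
[7] gamma = 10 = 10 (first disjunct) — OK.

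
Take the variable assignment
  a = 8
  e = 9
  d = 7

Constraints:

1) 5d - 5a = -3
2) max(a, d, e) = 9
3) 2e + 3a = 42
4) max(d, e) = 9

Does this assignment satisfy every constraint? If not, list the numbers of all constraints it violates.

The assignment fails constraint 1.

1) 5d - 5a = 5(7) - 5(8) = -5, not -3 — violated.
2) max(8, 7, 9) = 9 — OK.
3) 2e + 3a = 2(9) + 3(8) = 42 — OK.
4) max(7, 9) = 9 — OK.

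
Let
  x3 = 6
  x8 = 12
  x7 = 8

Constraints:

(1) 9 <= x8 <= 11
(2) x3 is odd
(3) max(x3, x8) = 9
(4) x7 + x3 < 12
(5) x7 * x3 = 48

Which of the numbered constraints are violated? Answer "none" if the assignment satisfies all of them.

(1) x8 = 12 is outside [9, 11]  false
(2) x3 = 6 is even  false
(3) max(6, 12) = 12, not 9  false
(4) x7 + x3 = 8 + 6 = 14; 14 ≥ 12, bound 12 not met  false
(5) x7 * x3 = 8 * 6 = 48  true

Violated: 1, 2, 3, and 4.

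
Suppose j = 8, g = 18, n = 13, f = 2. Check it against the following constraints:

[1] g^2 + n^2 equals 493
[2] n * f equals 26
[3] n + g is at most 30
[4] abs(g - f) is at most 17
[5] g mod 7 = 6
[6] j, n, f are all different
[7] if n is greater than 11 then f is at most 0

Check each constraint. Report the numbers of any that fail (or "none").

No — constraints 3, 5, 7 are not satisfied.

[1] g^2 + n^2 = 18^2 + 13^2 = 324 + 169 = 493 — holds.
[2] n * f = 13 * 2 = 26 — holds.
[3] n + g = 13 + 18 = 31; 31 > 30, bound 30 not met — does not hold.
[4] abs(18 - 2) = 16; 16 ≤ 17 — holds.
[5] 18 mod 7 = 4, not 6 — does not hold.
[6] values 8, 13, 2 are pairwise distinct — holds.
[7] n = 13 > 11, so we need f ≤ 0; but f = 2 > 0 — does not hold.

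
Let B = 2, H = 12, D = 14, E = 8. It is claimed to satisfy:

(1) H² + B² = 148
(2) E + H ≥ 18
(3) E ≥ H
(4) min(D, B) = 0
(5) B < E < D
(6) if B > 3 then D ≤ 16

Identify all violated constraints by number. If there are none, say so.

(1) H² + B² = 12² + 2² = 144 + 4 = 148 — satisfied.
(2) E + H = 8 + 12 = 20; 20 ≥ 18 — satisfied.
(3) E = 8, H = 12; 8 < 12 (want ≥) — violated.
(4) min(14, 2) = 2, not 0 — violated.
(5) values 2 < 8 < 14 — satisfied.
(6) B = 2, not > 3; antecedent false, conditional vacuously true — satisfied.

No — constraints 3 and 4 are not satisfied.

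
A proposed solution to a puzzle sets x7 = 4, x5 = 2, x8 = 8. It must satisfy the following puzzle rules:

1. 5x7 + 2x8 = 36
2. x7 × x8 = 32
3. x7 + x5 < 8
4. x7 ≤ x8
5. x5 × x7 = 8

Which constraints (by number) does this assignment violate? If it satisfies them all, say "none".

1. 5x7 + 2x8 = 5(4) + 2(8) = 36 — holds.
2. x7 × x8 = 4 × 8 = 32 — holds.
3. x7 + x5 = 4 + 2 = 6; 6 < 8 — holds.
4. x7 = 4, x8 = 8; 4 ≤ 8 — holds.
5. x5 × x7 = 2 × 4 = 8 — holds.

All constraints are satisfied.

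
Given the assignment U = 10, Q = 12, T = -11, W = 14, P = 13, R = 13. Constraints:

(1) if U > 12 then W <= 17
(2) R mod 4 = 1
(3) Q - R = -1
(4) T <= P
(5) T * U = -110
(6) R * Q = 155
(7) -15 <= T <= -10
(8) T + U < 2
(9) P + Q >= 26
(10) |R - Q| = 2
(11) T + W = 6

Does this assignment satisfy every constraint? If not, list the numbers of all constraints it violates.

No — constraints 6, 9, 10, and 11 are not satisfied.

(1) U = 10, not > 12; antecedent false, conditional vacuously true  OK
(2) 13 mod 4 = 1  OK
(3) Q - R = 12 - 13 = -1  OK
(4) T = -11, P = 13; -11 ≤ 13  OK
(5) T * U = -11 * 10 = -110  OK
(6) R * Q = 13 * 12 = 156, not 155  FAIL
(7) T = -11 lies in [-15, -10]  OK
(8) T + U = -11 + 10 = -1; -1 < 2  OK
(9) P + Q = 13 + 12 = 25; 25 < 26, bound 26 not met  FAIL
(10) |13 - 12| = 1, not 2  FAIL
(11) T + W = -11 + 14 = 3, not 6  FAIL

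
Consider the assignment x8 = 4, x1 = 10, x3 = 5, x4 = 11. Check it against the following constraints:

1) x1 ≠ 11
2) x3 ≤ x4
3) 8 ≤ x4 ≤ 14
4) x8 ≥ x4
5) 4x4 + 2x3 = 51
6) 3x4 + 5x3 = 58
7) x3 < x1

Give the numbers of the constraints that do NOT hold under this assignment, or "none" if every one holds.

1) x1 = 10, and 10 ≠ 11  OK
2) x3 = 5, x4 = 11; 5 ≤ 11  OK
3) x4 = 11 lies in [8, 14]  OK
4) x8 = 4, x4 = 11; 4 < 11 (want ≥)  FAIL
5) 4x4 + 2x3 = 4(11) + 2(5) = 54, not 51  FAIL
6) 3x4 + 5x3 = 3(11) + 5(5) = 58  OK
7) x3 = 5, x1 = 10; 5 < 10  OK

Violated: 4 and 5.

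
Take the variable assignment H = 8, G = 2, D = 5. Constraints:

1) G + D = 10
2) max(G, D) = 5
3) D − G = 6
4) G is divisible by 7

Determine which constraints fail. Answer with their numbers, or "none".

Constraints 1, 3, and 4 are violated.

1) G + D = 2 + 5 = 7, not 10 — violated.
2) max(2, 5) = 5 — satisfied.
3) D − G = 5 − 2 = 3, not 6 — violated.
4) 2 = 7×0 + 2, so 7 does not divide 2 — violated.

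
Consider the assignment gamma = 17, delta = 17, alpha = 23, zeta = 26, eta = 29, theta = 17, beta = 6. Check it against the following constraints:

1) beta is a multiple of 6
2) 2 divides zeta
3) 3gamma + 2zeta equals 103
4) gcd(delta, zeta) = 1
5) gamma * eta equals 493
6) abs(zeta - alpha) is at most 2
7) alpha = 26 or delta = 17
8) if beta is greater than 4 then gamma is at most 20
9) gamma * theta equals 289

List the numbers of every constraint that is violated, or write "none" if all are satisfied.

1) 6 / 6 = 1, so 6 divides 6 — holds.
2) 26 / 2 = 13, so 2 divides 26 — holds.
3) 3gamma + 2zeta = 3(17) + 2(26) = 103 — holds.
4) gcd(17, 26) = 1 — holds.
5) gamma * eta = 17 * 29 = 493 — holds.
6) abs(26 - 23) = 3; 3 > 2, exceeds bound 2 — fails.
7) alpha = 23 ≠ 26, but delta = 17 = 17 (second disjunct) — holds.
8) beta = 6 > 4, so we need gamma ≤ 20; gamma = 17 ≤ 20 — holds.
9) gamma * theta = 17 * 17 = 289 — holds.

No — constraint 6 is not satisfied.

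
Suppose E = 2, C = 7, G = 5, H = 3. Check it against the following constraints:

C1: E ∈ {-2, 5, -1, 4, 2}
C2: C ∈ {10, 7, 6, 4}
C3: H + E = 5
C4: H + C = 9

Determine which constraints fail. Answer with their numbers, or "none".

C1: E = 2 is in {-2, 5, -1, 4, 2}  holds
C2: C = 7 is in {10, 7, 6, 4}  holds
C3: H + E = 3 + 2 = 5  holds
C4: H + C = 3 + 7 = 10, not 9  fails

No — constraint 4 is not satisfied.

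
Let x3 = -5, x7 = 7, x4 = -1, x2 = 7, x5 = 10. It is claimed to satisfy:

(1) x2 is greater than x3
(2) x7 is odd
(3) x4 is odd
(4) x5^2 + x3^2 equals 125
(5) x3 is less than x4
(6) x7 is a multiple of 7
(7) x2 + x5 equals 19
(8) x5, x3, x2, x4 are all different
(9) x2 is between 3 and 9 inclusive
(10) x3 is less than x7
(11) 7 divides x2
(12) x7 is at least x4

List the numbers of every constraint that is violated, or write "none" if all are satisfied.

No — constraint 7 is not satisfied.

(1) x2 = 7, x3 = -5; 7 > -5  ✓
(2) x7 = 7 is odd  ✓
(3) x4 = -1 is odd  ✓
(4) x5^2 + x3^2 = 10^2 + (-5)^2 = 100 + 25 = 125  ✓
(5) x3 = -5, x4 = -1; -5 < -1  ✓
(6) 7 / 7 = 1, so 7 divides 7  ✓
(7) x2 + x5 = 7 + 10 = 17, not 19  ✗
(8) values 10, -5, 7, -1 are pairwise distinct  ✓
(9) x2 = 7 lies in [3, 9]  ✓
(10) x3 = -5, x7 = 7; -5 < 7  ✓
(11) 7 / 7 = 1, so 7 divides 7  ✓
(12) x7 = 7, x4 = -1; 7 ≥ -1  ✓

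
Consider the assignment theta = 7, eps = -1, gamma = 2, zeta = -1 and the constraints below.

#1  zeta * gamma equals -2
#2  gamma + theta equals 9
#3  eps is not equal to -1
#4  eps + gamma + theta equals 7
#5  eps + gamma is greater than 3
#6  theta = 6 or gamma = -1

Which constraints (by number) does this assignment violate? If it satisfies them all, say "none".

#1 zeta * gamma = -1 * 2 = -2 — OK.
#2 gamma + theta = 2 + 7 = 9 — OK.
#3 eps = -1, but -1 is required to differ — violated.
#4 eps + gamma + theta = -1 + 2 + 7 = 8, not 7 — violated.
#5 eps + gamma = -1 + 2 = 1; 1 ≤ 3, bound 3 not met — violated.
#6 theta = 7 ≠ 6 and gamma = 2 ≠ -1; both disjuncts false — violated.

No — constraints 3, 4, 5, and 6 are not satisfied.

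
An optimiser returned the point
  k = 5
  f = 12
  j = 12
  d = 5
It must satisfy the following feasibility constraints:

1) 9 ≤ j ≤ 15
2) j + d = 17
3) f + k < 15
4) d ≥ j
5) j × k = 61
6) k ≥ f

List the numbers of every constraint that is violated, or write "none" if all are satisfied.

Constraints 3, 4, 5, and 6 do not hold.

1) j = 12 lies in [9, 15] — satisfied.
2) j + d = 12 + 5 = 17 — satisfied.
3) f + k = 12 + 5 = 17; 17 ≥ 15, bound 15 not met — violated.
4) d = 5, j = 12; 5 < 12 (want ≥) — violated.
5) j × k = 12 × 5 = 60, not 61 — violated.
6) k = 5, f = 12; 5 < 12 (want ≥) — violated.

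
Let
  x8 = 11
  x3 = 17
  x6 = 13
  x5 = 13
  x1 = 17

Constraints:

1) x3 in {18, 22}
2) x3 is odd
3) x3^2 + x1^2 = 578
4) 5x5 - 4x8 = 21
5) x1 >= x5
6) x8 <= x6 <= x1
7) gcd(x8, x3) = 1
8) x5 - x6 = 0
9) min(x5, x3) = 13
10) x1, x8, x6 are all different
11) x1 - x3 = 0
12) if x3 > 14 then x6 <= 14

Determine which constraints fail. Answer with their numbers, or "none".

1) x3 = 17 is not in {18, 22} — violated.
2) x3 = 17 is odd — OK.
3) x3^2 + x1^2 = 17^2 + 17^2 = 289 + 289 = 578 — OK.
4) 5x5 - 4x8 = 5(13) - 4(11) = 21 — OK.
5) x1 = 17, x5 = 13; 17 ≥ 13 — OK.
6) values 11 <= 13 <= 17 — OK.
7) gcd(11, 17) = 1 — OK.
8) x5 - x6 = 13 - 13 = 0 — OK.
9) min(13, 17) = 13 — OK.
10) values 17, 11, 13 are pairwise distinct — OK.
11) x1 - x3 = 17 - 17 = 0 — OK.
12) x3 = 17 > 14, so we need x6 ≤ 14; x6 = 13 ≤ 14 — OK.

The assignment fails constraint 1.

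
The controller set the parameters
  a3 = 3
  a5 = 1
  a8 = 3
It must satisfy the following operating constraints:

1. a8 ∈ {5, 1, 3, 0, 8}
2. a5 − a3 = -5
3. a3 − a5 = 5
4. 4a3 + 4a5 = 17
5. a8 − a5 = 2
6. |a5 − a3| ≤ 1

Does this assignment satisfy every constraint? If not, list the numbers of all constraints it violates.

The assignment fails constraints 2, 3, 4, and 6.

1. a8 = 3 is in {5, 1, 3, 0, 8} — holds.
2. a5 − a3 = 1 − 3 = -2, not -5 — does not hold.
3. a3 − a5 = 3 − 1 = 2, not 5 — does not hold.
4. 4a3 + 4a5 = 4(3) + 4(1) = 16, not 17 — does not hold.
5. a8 − a5 = 3 − 1 = 2 — holds.
6. |1 − 3| = 2; 2 > 1, exceeds bound 1 — does not hold.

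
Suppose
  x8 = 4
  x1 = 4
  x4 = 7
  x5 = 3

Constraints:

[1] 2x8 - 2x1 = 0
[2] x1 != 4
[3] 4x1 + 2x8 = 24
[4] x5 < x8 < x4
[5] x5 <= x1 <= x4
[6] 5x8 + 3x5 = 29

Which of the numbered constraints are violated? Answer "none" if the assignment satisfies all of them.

No — constraint 2 is not satisfied.

[1] 2x8 - 2x1 = 2(4) - 2(4) = 0 — satisfied.
[2] x1 = 4, but 4 is required to differ — violated.
[3] 4x1 + 2x8 = 4(4) + 2(4) = 24 — satisfied.
[4] values 3 < 4 < 7 — satisfied.
[5] values 3 <= 4 <= 7 — satisfied.
[6] 5x8 + 3x5 = 5(4) + 3(3) = 29 — satisfied.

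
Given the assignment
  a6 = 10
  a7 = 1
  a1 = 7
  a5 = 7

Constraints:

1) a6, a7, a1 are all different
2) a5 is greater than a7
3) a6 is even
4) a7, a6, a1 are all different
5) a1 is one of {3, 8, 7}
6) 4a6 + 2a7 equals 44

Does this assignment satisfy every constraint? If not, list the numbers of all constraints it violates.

1) values 10, 1, 7 are pairwise distinct  OK
2) a5 = 7, a7 = 1; 7 > 1  OK
3) a6 = 10 is even  OK
4) values 1, 10, 7 are pairwise distinct  OK
5) a1 = 7 is in {3, 8, 7}  OK
6) 4a6 + 2a7 = 4(10) + 2(1) = 42, not 44  FAIL

The assignment fails constraint 6.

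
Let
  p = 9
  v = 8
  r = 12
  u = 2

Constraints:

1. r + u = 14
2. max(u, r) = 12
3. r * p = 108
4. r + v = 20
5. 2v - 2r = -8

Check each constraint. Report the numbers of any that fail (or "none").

Yes — all constraints hold.

1. r + u = 12 + 2 = 14  ✓
2. max(2, 12) = 12  ✓
3. r * p = 12 * 9 = 108  ✓
4. r + v = 12 + 8 = 20  ✓
5. 2v - 2r = 2(8) - 2(12) = -8  ✓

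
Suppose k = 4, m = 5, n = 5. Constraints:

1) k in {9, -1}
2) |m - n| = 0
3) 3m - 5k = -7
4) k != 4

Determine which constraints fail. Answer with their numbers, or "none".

1) k = 4 is not in {9, -1} — violated.
2) |5 - 5| = 0 — satisfied.
3) 3m - 5k = 3(5) - 5(4) = -5, not -7 — violated.
4) k = 4, but 4 is required to differ — violated.

Violated: 1, 3, and 4.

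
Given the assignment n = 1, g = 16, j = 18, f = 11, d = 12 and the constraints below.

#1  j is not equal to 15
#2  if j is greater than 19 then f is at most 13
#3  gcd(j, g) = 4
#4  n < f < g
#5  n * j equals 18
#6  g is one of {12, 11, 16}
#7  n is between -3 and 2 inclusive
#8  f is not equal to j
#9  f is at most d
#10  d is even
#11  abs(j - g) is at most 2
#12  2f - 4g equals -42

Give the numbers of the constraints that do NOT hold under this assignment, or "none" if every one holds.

#1 j = 18, and 18 ≠ 15  ✔
#2 j = 18, not > 19; antecedent false, conditional vacuously true  ✔
#3 gcd(18, 16) = 2, not 4  ✘
#4 values 1 < 11 < 16  ✔
#5 n * j = 1 * 18 = 18  ✔
#6 g = 16 is in {12, 11, 16}  ✔
#7 n = 1 lies in [-3, 2]  ✔
#8 f = 11, j = 18; distinct  ✔
#9 f = 11, d = 12; 11 ≤ 12  ✔
#10 d = 12 is even  ✔
#11 abs(18 - 16) = 2; 2 ≤ 2  ✔
#12 2f - 4g = 2(11) - 4(16) = -42  ✔

Constraint 3 does not hold.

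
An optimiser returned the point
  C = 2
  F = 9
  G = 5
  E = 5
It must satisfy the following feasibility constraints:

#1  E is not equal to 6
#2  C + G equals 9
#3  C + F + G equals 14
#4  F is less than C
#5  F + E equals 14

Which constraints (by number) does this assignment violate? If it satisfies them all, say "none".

Constraints 2, 3, 4 do not hold.

#1 E = 5, and 5 ≠ 6  yes
#2 C + G = 2 + 5 = 7, not 9  no
#3 C + F + G = 2 + 9 + 5 = 16, not 14  no
#4 F = 9, C = 2; 9 ≥ 2 (want <)  no
#5 F + E = 9 + 5 = 14  yes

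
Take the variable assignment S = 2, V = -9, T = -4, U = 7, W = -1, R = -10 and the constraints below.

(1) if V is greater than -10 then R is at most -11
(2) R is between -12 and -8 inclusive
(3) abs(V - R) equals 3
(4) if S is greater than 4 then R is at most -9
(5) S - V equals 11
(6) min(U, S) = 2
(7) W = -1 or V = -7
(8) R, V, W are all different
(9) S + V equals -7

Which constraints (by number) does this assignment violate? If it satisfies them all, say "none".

No — constraints 1 and 3 are not satisfied.

(1) V = -9 > -10, so we need R ≤ -11; but R = -10 > -11 — fails.
(2) R = -10 lies in [-12, -8] — holds.
(3) abs(-9 - (-10)) = 1, not 3 — fails.
(4) S = 2, not > 4; antecedent false, conditional vacuously true — holds.
(5) S - V = 2 - (-9) = 11 — holds.
(6) min(7, 2) = 2 — holds.
(7) W = -1 = -1 (first disjunct) — holds.
(8) values -10, -9, -1 are pairwise distinct — holds.
(9) S + V = 2 + (-9) = -7 — holds.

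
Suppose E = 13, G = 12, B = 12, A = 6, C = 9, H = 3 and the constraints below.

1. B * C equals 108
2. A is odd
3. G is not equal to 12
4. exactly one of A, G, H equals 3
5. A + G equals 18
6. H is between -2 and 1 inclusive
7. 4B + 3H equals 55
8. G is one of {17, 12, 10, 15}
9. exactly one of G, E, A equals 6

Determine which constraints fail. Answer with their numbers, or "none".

The assignment fails constraints 2, 3, 6, and 7.

1. B * C = 12 * 9 = 108 — satisfied.
2. A = 6 is even — violated.
3. G = 12, but 12 is required to differ — violated.
4. A=6, G=12, H=3; 1 of them equals 3 — satisfied.
5. A + G = 6 + 12 = 18 — satisfied.
6. H = 3 is outside [-2, 1] — violated.
7. 4B + 3H = 4(12) + 3(3) = 57, not 55 — violated.
8. G = 12 is in {17, 12, 10, 15} — satisfied.
9. G=12, E=13, A=6; 1 of them equals 6 — satisfied.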